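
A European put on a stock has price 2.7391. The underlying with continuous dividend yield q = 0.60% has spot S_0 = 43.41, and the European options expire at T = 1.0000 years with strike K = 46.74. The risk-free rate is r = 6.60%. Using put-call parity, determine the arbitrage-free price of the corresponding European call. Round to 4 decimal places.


Answer: Call price = 2.1347

Derivation:
Put-call parity: C - P = S_0 * exp(-qT) - K * exp(-rT).
S_0 * exp(-qT) = 43.4100 * 0.99401796 = 43.15031982
K * exp(-rT) = 46.7400 * 0.93613086 = 43.75475660
C = P + S*exp(-qT) - K*exp(-rT)
C = 2.7391 + 43.15031982 - 43.75475660 = 2.1347


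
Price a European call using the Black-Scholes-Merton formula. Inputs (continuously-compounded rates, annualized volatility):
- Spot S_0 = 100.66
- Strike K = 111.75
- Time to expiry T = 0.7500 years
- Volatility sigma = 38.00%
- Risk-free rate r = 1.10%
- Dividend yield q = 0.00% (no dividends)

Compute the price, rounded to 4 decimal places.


Answer: Price = 9.3161

Derivation:
d1 = (ln(S/K) + (r - q + 0.5*sigma^2) * T) / (sigma * sqrt(T)) = -0.12797647
d2 = d1 - sigma * sqrt(T) = -0.45706612
exp(-rT) = 0.99178394; exp(-qT) = 1.00000000
C = S_0 * exp(-qT) * N(d1) - K * exp(-rT) * N(d2)
N(d1) = 0.44908380; N(d2) = 0.32381176
C = 100.6600 * 1.00000000 * 0.44908380 - 111.7500 * 0.99178394 * 0.32381176 = 9.3161


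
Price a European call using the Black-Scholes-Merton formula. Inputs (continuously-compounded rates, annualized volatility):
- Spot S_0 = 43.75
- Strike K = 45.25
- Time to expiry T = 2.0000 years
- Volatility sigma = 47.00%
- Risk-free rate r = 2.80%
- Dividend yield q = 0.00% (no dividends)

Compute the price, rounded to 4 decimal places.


Answer: Price = 11.7538

Derivation:
d1 = (ln(S/K) + (r - q + 0.5*sigma^2) * T) / (sigma * sqrt(T)) = 0.36587351
d2 = d1 - sigma * sqrt(T) = -0.29880686
exp(-rT) = 0.94553914; exp(-qT) = 1.00000000
C = S_0 * exp(-qT) * N(d1) - K * exp(-rT) * N(d2)
N(d1) = 0.64277027; N(d2) = 0.38254371
C = 43.7500 * 1.00000000 * 0.64277027 - 45.2500 * 0.94553914 * 0.38254371 = 11.7538


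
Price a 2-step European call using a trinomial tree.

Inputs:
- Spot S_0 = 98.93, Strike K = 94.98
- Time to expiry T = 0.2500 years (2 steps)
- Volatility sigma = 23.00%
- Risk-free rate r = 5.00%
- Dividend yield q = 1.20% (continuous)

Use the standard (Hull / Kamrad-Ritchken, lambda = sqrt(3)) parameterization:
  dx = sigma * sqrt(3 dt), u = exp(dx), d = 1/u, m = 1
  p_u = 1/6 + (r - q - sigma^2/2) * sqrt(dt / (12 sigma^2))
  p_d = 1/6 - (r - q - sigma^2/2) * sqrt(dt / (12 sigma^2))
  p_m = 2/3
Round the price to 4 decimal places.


dt = T/N = 0.125000; dx = sigma*sqrt(3*dt) = 0.140846
u = exp(dx) = 1.151247; d = 1/u = 0.868623
p_u = 0.171792, p_m = 0.666667, p_d = 0.161541
Discount per step: exp(-r*dt) = 0.993769
Stock lattice S(k, j) with j the centered position index:
  k=0: S(0,+0) = 98.9300
  k=1: S(1,-1) = 85.9329; S(1,+0) = 98.9300; S(1,+1) = 113.8929
  k=2: S(2,-2) = 74.6433; S(2,-1) = 85.9329; S(2,+0) = 98.9300; S(2,+1) = 113.8929; S(2,+2) = 131.1188
Terminal payoffs V(N, j) = max(S_T - K, 0):
  V(2,-2) = 0.000000; V(2,-1) = 0.000000; V(2,+0) = 3.950000; V(2,+1) = 18.912861; V(2,+2) = 36.138809
Backward induction: V(k, j) = exp(-r*dt) * [p_u * V(k+1, j+1) + p_m * V(k+1, j) + p_d * V(k+1, j-1)]
  V(1,-1) = exp(-r*dt) * [p_u*3.950000 + p_m*0.000000 + p_d*0.000000] = 0.674350
  V(1,+0) = exp(-r*dt) * [p_u*18.912861 + p_m*3.950000 + p_d*0.000000] = 5.845760
  V(1,+1) = exp(-r*dt) * [p_u*36.138809 + p_m*18.912861 + p_d*3.950000] = 19.333804
  V(0,+0) = exp(-r*dt) * [p_u*19.333804 + p_m*5.845760 + p_d*0.674350] = 7.281847

Answer: Price = V(0,0) = 7.2818


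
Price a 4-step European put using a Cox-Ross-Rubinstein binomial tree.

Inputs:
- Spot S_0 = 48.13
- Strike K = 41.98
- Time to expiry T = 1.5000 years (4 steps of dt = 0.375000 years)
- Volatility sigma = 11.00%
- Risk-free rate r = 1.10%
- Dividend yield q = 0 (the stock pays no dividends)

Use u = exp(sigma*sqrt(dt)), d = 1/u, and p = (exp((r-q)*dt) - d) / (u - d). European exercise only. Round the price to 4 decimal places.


dt = T/N = 0.375000
u = exp(sigma*sqrt(dt)) = 1.069682; d = 1/u = 0.934858
p = (exp((r-q)*dt) - d) / (u - d) = 0.513825
Discount per step: exp(-r*dt) = 0.995883
Stock lattice S(k, i) with i counting down-moves:
  k=0: S(0,0) = 48.1300
  k=1: S(1,0) = 51.4838; S(1,1) = 44.9947
  k=2: S(2,0) = 55.0712; S(2,1) = 48.1300; S(2,2) = 42.0636
  k=3: S(3,0) = 58.9087; S(3,1) = 51.4838; S(3,2) = 44.9947; S(3,3) = 39.3235
  k=4: S(4,0) = 63.0135; S(4,1) = 55.0712; S(4,2) = 48.1300; S(4,3) = 42.0636; S(4,4) = 36.7619
Terminal payoffs V(N, i) = max(K - S_T, 0):
  V(4,0) = 0.000000; V(4,1) = 0.000000; V(4,2) = 0.000000; V(4,3) = 0.000000; V(4,4) = 5.218106
Backward induction: V(k, i) = exp(-r*dt) * [p * V(k+1, i) + (1-p) * V(k+1, i+1)].
  V(3,0) = exp(-r*dt) * [p*0.000000 + (1-p)*0.000000] = 0.000000
  V(3,1) = exp(-r*dt) * [p*0.000000 + (1-p)*0.000000] = 0.000000
  V(3,2) = exp(-r*dt) * [p*0.000000 + (1-p)*0.000000] = 0.000000
  V(3,3) = exp(-r*dt) * [p*0.000000 + (1-p)*5.218106] = 2.526471
  V(2,0) = exp(-r*dt) * [p*0.000000 + (1-p)*0.000000] = 0.000000
  V(2,1) = exp(-r*dt) * [p*0.000000 + (1-p)*0.000000] = 0.000000
  V(2,2) = exp(-r*dt) * [p*0.000000 + (1-p)*2.526471] = 1.223251
  V(1,0) = exp(-r*dt) * [p*0.000000 + (1-p)*0.000000] = 0.000000
  V(1,1) = exp(-r*dt) * [p*0.000000 + (1-p)*1.223251] = 0.592266
  V(0,0) = exp(-r*dt) * [p*0.000000 + (1-p)*0.592266] = 0.286760

Answer: Price = V(0,0) = 0.2868


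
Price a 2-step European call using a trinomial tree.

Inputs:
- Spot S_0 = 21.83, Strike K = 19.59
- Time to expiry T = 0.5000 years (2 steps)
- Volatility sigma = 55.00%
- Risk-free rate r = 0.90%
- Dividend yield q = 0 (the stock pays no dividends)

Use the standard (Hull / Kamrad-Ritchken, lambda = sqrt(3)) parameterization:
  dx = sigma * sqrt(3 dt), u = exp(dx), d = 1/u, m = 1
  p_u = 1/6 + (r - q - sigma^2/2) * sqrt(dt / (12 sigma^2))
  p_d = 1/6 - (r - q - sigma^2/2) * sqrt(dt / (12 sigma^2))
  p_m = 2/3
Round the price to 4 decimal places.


dt = T/N = 0.250000; dx = sigma*sqrt(3*dt) = 0.476314
u = exp(dx) = 1.610128; d = 1/u = 0.621068
p_u = 0.129336, p_m = 0.666667, p_d = 0.203998
Discount per step: exp(-r*dt) = 0.997753
Stock lattice S(k, j) with j the centered position index:
  k=0: S(0,+0) = 21.8300
  k=1: S(1,-1) = 13.5579; S(1,+0) = 21.8300; S(1,+1) = 35.1491
  k=2: S(2,-2) = 8.4204; S(2,-1) = 13.5579; S(2,+0) = 21.8300; S(2,+1) = 35.1491; S(2,+2) = 56.5946
Terminal payoffs V(N, j) = max(S_T - K, 0):
  V(2,-2) = 0.000000; V(2,-1) = 0.000000; V(2,+0) = 2.240000; V(2,+1) = 15.559105; V(2,+2) = 37.004574
Backward induction: V(k, j) = exp(-r*dt) * [p_u * V(k+1, j+1) + p_m * V(k+1, j) + p_d * V(k+1, j-1)]
  V(1,-1) = exp(-r*dt) * [p_u*2.240000 + p_m*0.000000 + p_d*0.000000] = 0.289061
  V(1,+0) = exp(-r*dt) * [p_u*15.559105 + p_m*2.240000 + p_d*0.000000] = 3.497802
  V(1,+1) = exp(-r*dt) * [p_u*37.004574 + p_m*15.559105 + p_d*2.240000] = 15.580609
  V(0,+0) = exp(-r*dt) * [p_u*15.580609 + p_m*3.497802 + p_d*0.289061] = 4.396063

Answer: Price = V(0,0) = 4.3961


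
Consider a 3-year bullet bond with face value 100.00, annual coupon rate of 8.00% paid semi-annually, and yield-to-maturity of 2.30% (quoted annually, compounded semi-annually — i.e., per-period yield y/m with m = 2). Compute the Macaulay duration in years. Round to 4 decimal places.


Coupon per period c = face * coupon_rate / m = 4.000000
Periods per year m = 2; per-period yield y/m = 0.011500
Number of cashflows N = 6
Cashflows (t years, CF_t, discount factor 1/(1+y/m)^(m*t), PV):
  t = 0.5000: CF_t = 4.000000, DF = 0.988631, PV = 3.954523
  t = 1.0000: CF_t = 4.000000, DF = 0.977391, PV = 3.909563
  t = 1.5000: CF_t = 4.000000, DF = 0.966279, PV = 3.865114
  t = 2.0000: CF_t = 4.000000, DF = 0.955293, PV = 3.821171
  t = 2.5000: CF_t = 4.000000, DF = 0.944432, PV = 3.777727
  t = 3.0000: CF_t = 104.000000, DF = 0.933694, PV = 97.104200
Price P = sum_t PV_t = 116.432298
Macaulay numerator sum_t t * PV_t:
  t * PV_t at t = 0.5000: 1.977261
  t * PV_t at t = 1.0000: 3.909563
  t * PV_t at t = 1.5000: 5.797671
  t * PV_t at t = 2.0000: 7.642341
  t * PV_t at t = 2.5000: 9.444317
  t * PV_t at t = 3.0000: 291.312601
Macaulay duration D = (sum_t t * PV_t) / P = 320.083756 / 116.432298 = 2.749098

Answer: Macaulay duration = 2.7491 years


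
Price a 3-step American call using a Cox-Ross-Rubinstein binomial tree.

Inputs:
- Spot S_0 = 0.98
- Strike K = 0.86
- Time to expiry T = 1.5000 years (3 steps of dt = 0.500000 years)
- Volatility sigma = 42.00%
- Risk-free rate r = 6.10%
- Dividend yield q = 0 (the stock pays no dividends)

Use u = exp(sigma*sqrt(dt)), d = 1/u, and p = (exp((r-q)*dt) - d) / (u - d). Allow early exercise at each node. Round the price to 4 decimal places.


dt = T/N = 0.500000
u = exp(sigma*sqrt(dt)) = 1.345795; d = 1/u = 0.743055
p = (exp((r-q)*dt) - d) / (u - d) = 0.477677
Discount per step: exp(-r*dt) = 0.969960
Stock lattice S(k, i) with i counting down-moves:
  k=0: S(0,0) = 0.9800
  k=1: S(1,0) = 1.3189; S(1,1) = 0.7282
  k=2: S(2,0) = 1.7749; S(2,1) = 0.9800; S(2,2) = 0.5411
  k=3: S(3,0) = 2.3887; S(3,1) = 1.3189; S(3,2) = 0.7282; S(3,3) = 0.4021
Terminal payoffs V(N, i) = max(S_T - K, 0):
  V(3,0) = 1.528706; V(3,1) = 0.458879; V(3,2) = 0.000000; V(3,3) = 0.000000
Backward induction: V(k, i) = exp(-r*dt) * [p * V(k+1, i) + (1-p) * V(k+1, i+1)]; then take max(V_cont, immediate exercise) for American.
  V(2,0) = exp(-r*dt) * [p*1.528706 + (1-p)*0.458879] = 0.940775; exercise = 0.914941; V(2,0) = max -> 0.940775
  V(2,1) = exp(-r*dt) * [p*0.458879 + (1-p)*0.000000] = 0.212611; exercise = 0.120000; V(2,1) = max -> 0.212611
  V(2,2) = exp(-r*dt) * [p*0.000000 + (1-p)*0.000000] = 0.000000; exercise = 0.000000; V(2,2) = max -> 0.000000
  V(1,0) = exp(-r*dt) * [p*0.940775 + (1-p)*0.212611] = 0.543603; exercise = 0.458879; V(1,0) = max -> 0.543603
  V(1,1) = exp(-r*dt) * [p*0.212611 + (1-p)*0.000000] = 0.098509; exercise = 0.000000; V(1,1) = max -> 0.098509
  V(0,0) = exp(-r*dt) * [p*0.543603 + (1-p)*0.098509] = 0.301774; exercise = 0.120000; V(0,0) = max -> 0.301774

Answer: Price = V(0,0) = 0.3018


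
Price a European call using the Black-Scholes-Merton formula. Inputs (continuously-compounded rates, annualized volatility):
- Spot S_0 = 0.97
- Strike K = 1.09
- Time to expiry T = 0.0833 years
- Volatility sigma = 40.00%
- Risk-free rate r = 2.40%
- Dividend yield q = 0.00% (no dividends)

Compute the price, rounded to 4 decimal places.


d1 = (ln(S/K) + (r - q + 0.5*sigma^2) * T) / (sigma * sqrt(T)) = -0.93526678
d2 = d1 - sigma * sqrt(T) = -1.05071373
exp(-rT) = 0.99800280; exp(-qT) = 1.00000000
C = S_0 * exp(-qT) * N(d1) - K * exp(-rT) * N(d2)
N(d1) = 0.17482542; N(d2) = 0.14669504
C = 0.9700 * 1.00000000 * 0.17482542 - 1.0900 * 0.99800280 * 0.14669504 = 0.0100

Answer: Price = 0.0100


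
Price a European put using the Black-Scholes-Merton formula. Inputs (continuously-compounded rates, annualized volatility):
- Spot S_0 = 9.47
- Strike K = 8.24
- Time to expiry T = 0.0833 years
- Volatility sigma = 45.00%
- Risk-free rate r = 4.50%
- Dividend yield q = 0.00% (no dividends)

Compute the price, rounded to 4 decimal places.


d1 = (ln(S/K) + (r - q + 0.5*sigma^2) * T) / (sigma * sqrt(T)) = 1.16502710
d2 = d1 - sigma * sqrt(T) = 1.03514927
exp(-rT) = 0.99625852; exp(-qT) = 1.00000000
P = K * exp(-rT) * N(-d2) - S_0 * exp(-qT) * N(-d1)
N(-d1) = 0.12200401; N(-d2) = 0.15029960
P = 8.2400 * 0.99625852 * 0.15029960 - 9.4700 * 1.00000000 * 0.12200401 = 0.0785

Answer: Price = 0.0785


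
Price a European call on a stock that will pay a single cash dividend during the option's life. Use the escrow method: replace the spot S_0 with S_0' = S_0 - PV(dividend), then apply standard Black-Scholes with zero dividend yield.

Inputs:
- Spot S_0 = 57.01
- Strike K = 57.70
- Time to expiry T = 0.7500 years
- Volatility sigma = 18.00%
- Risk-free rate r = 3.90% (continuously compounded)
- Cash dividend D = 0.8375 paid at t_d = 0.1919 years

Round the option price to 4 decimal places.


PV(D) = D * exp(-r * t_d) = 0.8375 * 0.99254384 = 0.83125546
S_0' = S_0 - PV(D) = 57.0100 - 0.83125546 = 56.17874454
d1 = (ln(S_0'/K) + (r + sigma^2/2)*T) / (sigma*sqrt(T)) = 0.09418059
d2 = d1 - sigma*sqrt(T) = -0.06170398
exp(-rT) = 0.97117364
N(d1) = 0.53751715; N(d2) = 0.47539928
C = S_0' * N(d1) - K * exp(-rT) * N(d2) = 56.17874454 * 0.53751715 - 57.7000 * 0.97117364 * 0.47539928 = 3.5572

Answer: Price = 3.5572


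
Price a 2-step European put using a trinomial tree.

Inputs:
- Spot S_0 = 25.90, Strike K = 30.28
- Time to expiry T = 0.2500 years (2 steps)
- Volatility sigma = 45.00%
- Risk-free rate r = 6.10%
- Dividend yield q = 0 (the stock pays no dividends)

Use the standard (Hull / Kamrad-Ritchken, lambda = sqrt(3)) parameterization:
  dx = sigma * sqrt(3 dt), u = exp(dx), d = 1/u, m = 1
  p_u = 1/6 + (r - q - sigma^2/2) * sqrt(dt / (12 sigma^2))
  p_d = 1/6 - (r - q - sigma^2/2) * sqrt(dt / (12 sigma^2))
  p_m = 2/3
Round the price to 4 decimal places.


dt = T/N = 0.125000; dx = sigma*sqrt(3*dt) = 0.275568
u = exp(dx) = 1.317278; d = 1/u = 0.759141
p_u = 0.157538, p_m = 0.666667, p_d = 0.175796
Discount per step: exp(-r*dt) = 0.992404
Stock lattice S(k, j) with j the centered position index:
  k=0: S(0,+0) = 25.9000
  k=1: S(1,-1) = 19.6618; S(1,+0) = 25.9000; S(1,+1) = 34.1175
  k=2: S(2,-2) = 14.9260; S(2,-1) = 19.6618; S(2,+0) = 25.9000; S(2,+1) = 34.1175; S(2,+2) = 44.9422
Terminal payoffs V(N, j) = max(K - S_T, 0):
  V(2,-2) = 15.353953; V(2,-1) = 10.618245; V(2,+0) = 4.380000; V(2,+1) = 0.000000; V(2,+2) = 0.000000
Backward induction: V(k, j) = exp(-r*dt) * [p_u * V(k+1, j+1) + p_m * V(k+1, j) + p_d * V(k+1, j-1)]
  V(1,-1) = exp(-r*dt) * [p_u*4.380000 + p_m*10.618245 + p_d*15.353953] = 10.388487
  V(1,+0) = exp(-r*dt) * [p_u*0.000000 + p_m*4.380000 + p_d*10.618245] = 4.750281
  V(1,+1) = exp(-r*dt) * [p_u*0.000000 + p_m*0.000000 + p_d*4.380000] = 0.764136
  V(0,+0) = exp(-r*dt) * [p_u*0.764136 + p_m*4.750281 + p_d*10.388487] = 5.074642

Answer: Price = V(0,0) = 5.0746


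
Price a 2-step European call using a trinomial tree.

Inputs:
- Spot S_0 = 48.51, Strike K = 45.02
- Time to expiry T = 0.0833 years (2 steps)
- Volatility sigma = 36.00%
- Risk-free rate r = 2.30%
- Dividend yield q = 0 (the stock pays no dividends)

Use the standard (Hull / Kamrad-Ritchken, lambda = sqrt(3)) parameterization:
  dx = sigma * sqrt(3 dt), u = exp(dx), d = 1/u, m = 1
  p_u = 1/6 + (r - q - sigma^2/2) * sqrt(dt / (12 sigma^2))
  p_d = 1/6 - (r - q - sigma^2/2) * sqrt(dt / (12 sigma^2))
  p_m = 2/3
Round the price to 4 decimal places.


Answer: Price = V(0,0) = 4.3312

Derivation:
dt = T/N = 0.041650; dx = sigma*sqrt(3*dt) = 0.127254
u = exp(dx) = 1.135705; d = 1/u = 0.880510
p_u = 0.159826, p_m = 0.666667, p_d = 0.173507
Discount per step: exp(-r*dt) = 0.999043
Stock lattice S(k, j) with j the centered position index:
  k=0: S(0,+0) = 48.5100
  k=1: S(1,-1) = 42.7135; S(1,+0) = 48.5100; S(1,+1) = 55.0931
  k=2: S(2,-2) = 37.6097; S(2,-1) = 42.7135; S(2,+0) = 48.5100; S(2,+1) = 55.0931; S(2,+2) = 62.5695
Terminal payoffs V(N, j) = max(S_T - K, 0):
  V(2,-2) = 0.000000; V(2,-1) = 0.000000; V(2,+0) = 3.490000; V(2,+1) = 10.073058; V(2,+2) = 17.549472
Backward induction: V(k, j) = exp(-r*dt) * [p_u * V(k+1, j+1) + p_m * V(k+1, j) + p_d * V(k+1, j-1)]
  V(1,-1) = exp(-r*dt) * [p_u*3.490000 + p_m*0.000000 + p_d*0.000000] = 0.557259
  V(1,+0) = exp(-r*dt) * [p_u*10.073058 + p_m*3.490000 + p_d*0.000000] = 3.932835
  V(1,+1) = exp(-r*dt) * [p_u*17.549472 + p_m*10.073058 + p_d*3.490000] = 10.116081
  V(0,+0) = exp(-r*dt) * [p_u*10.116081 + p_m*3.932835 + p_d*0.557259] = 4.331242


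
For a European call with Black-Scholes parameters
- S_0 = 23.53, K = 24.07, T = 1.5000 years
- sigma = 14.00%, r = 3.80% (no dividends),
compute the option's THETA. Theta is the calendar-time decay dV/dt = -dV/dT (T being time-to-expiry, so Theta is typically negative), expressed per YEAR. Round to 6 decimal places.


Answer: Theta = -0.986369

Derivation:
d1 = 0.2858318384; d2 = 0.1143675564
phi(d1) = 0.3829738943; exp(-qT) = 1.0000000000; exp(-rT) = 0.9445940694
Theta = -S*exp(-qT)*phi(d1)*sigma/(2*sqrt(T)) - r*K*exp(-rT)*N(d2) + q*S*exp(-qT)*N(d1)
N(d1) = 0.6124965393; N(d2) = 0.5455267843; sqrt(T) = 1.2247448714
Term 1 = -23.5300 * 1.0000000000 * 0.3829738943 * 0.1400 / (2 * 1.2247448714) = -0.5150430233
Term 2 = -0.0380 * 24.0700 * 0.9445940694 * 0.5455267843 = -0.4713255466
Term 3 = 0 (no dividend yield, q = 0)
Theta = -0.5150430233 + (-0.4713255466) + (0.0000000000) = -0.986369


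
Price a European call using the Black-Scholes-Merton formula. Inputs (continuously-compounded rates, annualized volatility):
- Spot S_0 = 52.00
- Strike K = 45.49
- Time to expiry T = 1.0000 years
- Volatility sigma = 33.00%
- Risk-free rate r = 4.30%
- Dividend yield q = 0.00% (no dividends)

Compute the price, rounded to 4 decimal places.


Answer: Price = 11.3419

Derivation:
d1 = (ln(S/K) + (r - q + 0.5*sigma^2) * T) / (sigma * sqrt(T)) = 0.70060969
d2 = d1 - sigma * sqrt(T) = 0.37060969
exp(-rT) = 0.95791139; exp(-qT) = 1.00000000
C = S_0 * exp(-qT) * N(d1) - K * exp(-rT) * N(d2)
N(d1) = 0.75822668; N(d2) = 0.64453587
C = 52.0000 * 1.00000000 * 0.75822668 - 45.4900 * 0.95791139 * 0.64453587 = 11.3419


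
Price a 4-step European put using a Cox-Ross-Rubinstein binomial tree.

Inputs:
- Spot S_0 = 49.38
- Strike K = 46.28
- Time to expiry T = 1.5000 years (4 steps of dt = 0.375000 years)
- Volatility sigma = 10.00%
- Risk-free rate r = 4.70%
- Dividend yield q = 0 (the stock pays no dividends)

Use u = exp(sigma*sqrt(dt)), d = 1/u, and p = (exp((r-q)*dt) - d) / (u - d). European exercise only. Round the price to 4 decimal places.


dt = T/N = 0.375000
u = exp(sigma*sqrt(dt)) = 1.063151; d = 1/u = 0.940600
p = (exp((r-q)*dt) - d) / (u - d) = 0.629788
Discount per step: exp(-r*dt) = 0.982529
Stock lattice S(k, i) with i counting down-moves:
  k=0: S(0,0) = 49.3800
  k=1: S(1,0) = 52.4984; S(1,1) = 46.4468
  k=2: S(2,0) = 55.8137; S(2,1) = 49.3800; S(2,2) = 43.6879
  k=3: S(3,0) = 59.3384; S(3,1) = 52.4984; S(3,2) = 46.4468; S(3,3) = 41.0928
  k=4: S(4,0) = 63.0857; S(4,1) = 55.8137; S(4,2) = 49.3800; S(4,3) = 43.6879; S(4,4) = 38.6519
Terminal payoffs V(N, i) = max(K - S_T, 0):
  V(4,0) = 0.000000; V(4,1) = 0.000000; V(4,2) = 0.000000; V(4,3) = 2.592108; V(4,4) = 7.628078
Backward induction: V(k, i) = exp(-r*dt) * [p * V(k+1, i) + (1-p) * V(k+1, i+1)].
  V(3,0) = exp(-r*dt) * [p*0.000000 + (1-p)*0.000000] = 0.000000
  V(3,1) = exp(-r*dt) * [p*0.000000 + (1-p)*0.000000] = 0.000000
  V(3,2) = exp(-r*dt) * [p*0.000000 + (1-p)*2.592108] = 0.942864
  V(3,3) = exp(-r*dt) * [p*2.592108 + (1-p)*7.628078] = 4.378627
  V(2,0) = exp(-r*dt) * [p*0.000000 + (1-p)*0.000000] = 0.000000
  V(2,1) = exp(-r*dt) * [p*0.000000 + (1-p)*0.942864] = 0.342961
  V(2,2) = exp(-r*dt) * [p*0.942864 + (1-p)*4.378627] = 2.176131
  V(1,0) = exp(-r*dt) * [p*0.000000 + (1-p)*0.342961] = 0.124750
  V(1,1) = exp(-r*dt) * [p*0.342961 + (1-p)*2.176131] = 1.003774
  V(0,0) = exp(-r*dt) * [p*0.124750 + (1-p)*1.003774] = 0.442311

Answer: Price = V(0,0) = 0.4423


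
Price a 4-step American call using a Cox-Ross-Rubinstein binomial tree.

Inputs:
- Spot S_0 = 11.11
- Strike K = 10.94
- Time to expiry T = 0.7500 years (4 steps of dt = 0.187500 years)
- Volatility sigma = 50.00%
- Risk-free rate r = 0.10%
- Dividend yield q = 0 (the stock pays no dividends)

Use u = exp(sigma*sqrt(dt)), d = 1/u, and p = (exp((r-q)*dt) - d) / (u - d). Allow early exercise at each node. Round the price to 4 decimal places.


Answer: Price = V(0,0) = 1.8960

Derivation:
dt = T/N = 0.187500
u = exp(sigma*sqrt(dt)) = 1.241731; d = 1/u = 0.805327
p = (exp((r-q)*dt) - d) / (u - d) = 0.446514
Discount per step: exp(-r*dt) = 0.999813
Stock lattice S(k, i) with i counting down-moves:
  k=0: S(0,0) = 11.1100
  k=1: S(1,0) = 13.7956; S(1,1) = 8.9472
  k=2: S(2,0) = 17.1305; S(2,1) = 11.1100; S(2,2) = 7.2054
  k=3: S(3,0) = 21.2714; S(3,1) = 13.7956; S(3,2) = 8.9472; S(3,3) = 5.8027
  k=4: S(4,0) = 26.4134; S(4,1) = 17.1305; S(4,2) = 11.1100; S(4,3) = 7.2054; S(4,4) = 4.6731
Terminal payoffs V(N, i) = max(S_T - K, 0):
  V(4,0) = 15.473388; V(4,1) = 6.190462; V(4,2) = 0.170000; V(4,3) = 0.000000; V(4,4) = 0.000000
Backward induction: V(k, i) = exp(-r*dt) * [p * V(k+1, i) + (1-p) * V(k+1, i+1)]; then take max(V_cont, immediate exercise) for American.
  V(3,0) = exp(-r*dt) * [p*15.473388 + (1-p)*6.190462] = 10.333477; exercise = 10.331426; V(3,0) = max -> 10.333477
  V(3,1) = exp(-r*dt) * [p*6.190462 + (1-p)*0.170000] = 2.857682; exercise = 2.855631; V(3,1) = max -> 2.857682
  V(3,2) = exp(-r*dt) * [p*0.170000 + (1-p)*0.000000] = 0.075893; exercise = 0.000000; V(3,2) = max -> 0.075893
  V(3,3) = exp(-r*dt) * [p*0.000000 + (1-p)*0.000000] = 0.000000; exercise = 0.000000; V(3,3) = max -> 0.000000
  V(2,0) = exp(-r*dt) * [p*10.333477 + (1-p)*2.857682] = 6.194564; exercise = 6.190462; V(2,0) = max -> 6.194564
  V(2,1) = exp(-r*dt) * [p*2.857682 + (1-p)*0.075893] = 1.317752; exercise = 0.170000; V(2,1) = max -> 1.317752
  V(2,2) = exp(-r*dt) * [p*0.075893 + (1-p)*0.000000] = 0.033881; exercise = 0.000000; V(2,2) = max -> 0.033881
  V(1,0) = exp(-r*dt) * [p*6.194564 + (1-p)*1.317752] = 3.494660; exercise = 2.855631; V(1,0) = max -> 3.494660
  V(1,1) = exp(-r*dt) * [p*1.317752 + (1-p)*0.033881] = 0.607033; exercise = 0.000000; V(1,1) = max -> 0.607033
  V(0,0) = exp(-r*dt) * [p*3.494660 + (1-p)*0.607033] = 1.896042; exercise = 0.170000; V(0,0) = max -> 1.896042


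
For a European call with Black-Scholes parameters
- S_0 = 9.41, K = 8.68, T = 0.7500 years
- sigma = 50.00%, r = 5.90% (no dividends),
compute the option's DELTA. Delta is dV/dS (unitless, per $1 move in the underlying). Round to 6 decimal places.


Answer: Delta = 0.693285

Derivation:
d1 = 0.5051847763; d2 = 0.0721720744
phi(d1) = 0.3511490990; exp(-qT) = 1.0000000000; exp(-rT) = 0.9567147489
N(d1) = 0.6932854691
Delta = exp(-qT) * N(d1) = 1.0000000000 * 0.6932854691 = 0.693285


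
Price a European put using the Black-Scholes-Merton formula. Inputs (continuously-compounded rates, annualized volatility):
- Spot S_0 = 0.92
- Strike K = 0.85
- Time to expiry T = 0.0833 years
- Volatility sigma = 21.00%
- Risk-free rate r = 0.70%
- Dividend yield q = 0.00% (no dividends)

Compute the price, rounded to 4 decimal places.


Answer: Price = 0.0024

Derivation:
d1 = (ln(S/K) + (r - q + 0.5*sigma^2) * T) / (sigma * sqrt(T)) = 1.34561381
d2 = d1 - sigma * sqrt(T) = 1.28500416
exp(-rT) = 0.99941707; exp(-qT) = 1.00000000
P = K * exp(-rT) * N(-d2) - S_0 * exp(-qT) * N(-d1)
N(-d1) = 0.08921355; N(-d2) = 0.09939542
P = 0.8500 * 0.99941707 * 0.09939542 - 0.9200 * 1.00000000 * 0.08921355 = 0.0024


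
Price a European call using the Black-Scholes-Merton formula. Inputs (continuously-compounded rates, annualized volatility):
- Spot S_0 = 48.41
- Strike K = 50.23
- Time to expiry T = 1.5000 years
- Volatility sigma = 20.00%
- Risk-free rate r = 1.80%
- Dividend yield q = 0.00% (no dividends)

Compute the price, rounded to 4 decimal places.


d1 = (ln(S/K) + (r - q + 0.5*sigma^2) * T) / (sigma * sqrt(T)) = 0.08203319
d2 = d1 - sigma * sqrt(T) = -0.16291578
exp(-rT) = 0.97336124; exp(-qT) = 1.00000000
C = S_0 * exp(-qT) * N(d1) - K * exp(-rT) * N(d2)
N(d1) = 0.53268984; N(d2) = 0.43529237
C = 48.4100 * 1.00000000 * 0.53268984 - 50.2300 * 0.97336124 * 0.43529237 = 4.5052

Answer: Price = 4.5052


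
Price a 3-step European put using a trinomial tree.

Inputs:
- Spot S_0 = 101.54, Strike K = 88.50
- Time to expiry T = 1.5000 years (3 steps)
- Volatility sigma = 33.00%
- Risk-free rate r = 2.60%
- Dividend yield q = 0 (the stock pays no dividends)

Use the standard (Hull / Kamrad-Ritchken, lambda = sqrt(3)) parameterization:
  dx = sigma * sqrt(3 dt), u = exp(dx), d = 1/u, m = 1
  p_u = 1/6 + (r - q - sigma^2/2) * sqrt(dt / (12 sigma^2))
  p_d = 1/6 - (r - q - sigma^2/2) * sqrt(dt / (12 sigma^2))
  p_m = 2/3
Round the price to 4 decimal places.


dt = T/N = 0.500000; dx = sigma*sqrt(3*dt) = 0.404166
u = exp(dx) = 1.498052; d = 1/u = 0.667533
p_u = 0.149069, p_m = 0.666667, p_d = 0.184265
Discount per step: exp(-r*dt) = 0.987084
Stock lattice S(k, j) with j the centered position index:
  k=0: S(0,+0) = 101.5400
  k=1: S(1,-1) = 67.7813; S(1,+0) = 101.5400; S(1,+1) = 152.1122
  k=2: S(2,-2) = 45.2463; S(2,-1) = 67.7813; S(2,+0) = 101.5400; S(2,+1) = 152.1122; S(2,+2) = 227.8721
  k=3: S(3,-3) = 30.2034; S(3,-2) = 45.2463; S(3,-1) = 67.7813; S(3,+0) = 101.5400; S(3,+1) = 152.1122; S(3,+2) = 227.8721; S(3,+3) = 341.3643
Terminal payoffs V(N, j) = max(K - S_T, 0):
  V(3,-3) = 58.296573; V(3,-2) = 43.253687; V(3,-1) = 20.718656; V(3,+0) = 0.000000; V(3,+1) = 0.000000; V(3,+2) = 0.000000; V(3,+3) = 0.000000
Backward induction: V(k, j) = exp(-r*dt) * [p_u * V(k+1, j+1) + p_m * V(k+1, j) + p_d * V(k+1, j-1)]
  V(2,-2) = exp(-r*dt) * [p_u*20.718656 + p_m*43.253687 + p_d*58.296573] = 42.115219
  V(2,-1) = exp(-r*dt) * [p_u*0.000000 + p_m*20.718656 + p_d*43.253687] = 21.501221
  V(2,+0) = exp(-r*dt) * [p_u*0.000000 + p_m*0.000000 + p_d*20.718656] = 3.768407
  V(2,+1) = exp(-r*dt) * [p_u*0.000000 + p_m*0.000000 + p_d*0.000000] = 0.000000
  V(2,+2) = exp(-r*dt) * [p_u*0.000000 + p_m*0.000000 + p_d*0.000000] = 0.000000
  V(1,-1) = exp(-r*dt) * [p_u*3.768407 + p_m*21.501221 + p_d*42.115219] = 22.363620
  V(1,+0) = exp(-r*dt) * [p_u*0.000000 + p_m*3.768407 + p_d*21.501221] = 6.390566
  V(1,+1) = exp(-r*dt) * [p_u*0.000000 + p_m*0.000000 + p_d*3.768407] = 0.685416
  V(0,+0) = exp(-r*dt) * [p_u*0.685416 + p_m*6.390566 + p_d*22.363620] = 8.373806

Answer: Price = V(0,0) = 8.3738


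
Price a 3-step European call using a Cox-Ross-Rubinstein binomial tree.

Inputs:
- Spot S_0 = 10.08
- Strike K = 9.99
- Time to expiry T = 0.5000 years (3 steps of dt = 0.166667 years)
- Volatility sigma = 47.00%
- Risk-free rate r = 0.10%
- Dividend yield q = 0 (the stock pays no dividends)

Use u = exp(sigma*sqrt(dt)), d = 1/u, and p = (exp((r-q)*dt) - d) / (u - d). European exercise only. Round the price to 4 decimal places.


Answer: Price = V(0,0) = 1.4825

Derivation:
dt = T/N = 0.166667
u = exp(sigma*sqrt(dt)) = 1.211521; d = 1/u = 0.825409
p = (exp((r-q)*dt) - d) / (u - d) = 0.452609
Discount per step: exp(-r*dt) = 0.999833
Stock lattice S(k, i) with i counting down-moves:
  k=0: S(0,0) = 10.0800
  k=1: S(1,0) = 12.2121; S(1,1) = 8.3201
  k=2: S(2,0) = 14.7953; S(2,1) = 10.0800; S(2,2) = 6.8675
  k=3: S(3,0) = 17.9248; S(3,1) = 12.2121; S(3,2) = 8.3201; S(3,3) = 5.6685
Terminal payoffs V(N, i) = max(S_T - K, 0):
  V(3,0) = 7.934766; V(3,1) = 2.222133; V(3,2) = 0.000000; V(3,3) = 0.000000
Backward induction: V(k, i) = exp(-r*dt) * [p * V(k+1, i) + (1-p) * V(k+1, i+1)].
  V(2,0) = exp(-r*dt) * [p*7.934766 + (1-p)*2.222133] = 4.806922
  V(2,1) = exp(-r*dt) * [p*2.222133 + (1-p)*0.000000] = 1.005590
  V(2,2) = exp(-r*dt) * [p*0.000000 + (1-p)*0.000000] = 0.000000
  V(1,0) = exp(-r*dt) * [p*4.806922 + (1-p)*1.005590] = 2.725653
  V(1,1) = exp(-r*dt) * [p*1.005590 + (1-p)*0.000000] = 0.455063
  V(0,0) = exp(-r*dt) * [p*2.725653 + (1-p)*0.455063] = 1.482506


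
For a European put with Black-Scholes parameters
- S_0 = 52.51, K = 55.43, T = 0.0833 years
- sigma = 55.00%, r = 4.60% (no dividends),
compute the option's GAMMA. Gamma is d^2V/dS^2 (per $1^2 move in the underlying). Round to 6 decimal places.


d1 = -0.2374103167; d2 = -0.3961498833
phi(d1) = 0.3878563025; exp(-qT) = 1.0000000000; exp(-rT) = 0.9961755320
Gamma = exp(-qT) * phi(d1) / (S * sigma * sqrt(T)) = 1.0000000000 * 0.3878563025 / (52.5100 * 0.5500 * 0.2886173938) = 0.046531

Answer: Gamma = 0.046531


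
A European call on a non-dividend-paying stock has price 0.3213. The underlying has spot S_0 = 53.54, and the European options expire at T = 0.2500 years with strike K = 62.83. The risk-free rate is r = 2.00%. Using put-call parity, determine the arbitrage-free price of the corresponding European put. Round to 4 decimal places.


Answer: Put price = 9.2979

Derivation:
Put-call parity: C - P = S_0 * exp(-qT) - K * exp(-rT).
S_0 * exp(-qT) = 53.5400 * 1.00000000 = 53.54000000
K * exp(-rT) = 62.8300 * 0.99501248 = 62.51663407
P = C - S*exp(-qT) + K*exp(-rT)
P = 0.3213 - 53.54000000 + 62.51663407 = 9.2979


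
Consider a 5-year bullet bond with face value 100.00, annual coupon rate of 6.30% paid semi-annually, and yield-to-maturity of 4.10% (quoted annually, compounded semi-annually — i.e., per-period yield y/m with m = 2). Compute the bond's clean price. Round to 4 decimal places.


Coupon per period c = face * coupon_rate / m = 3.150000
Periods per year m = 2; per-period yield y/m = 0.020500
Number of cashflows N = 10
Cashflows (t years, CF_t, discount factor 1/(1+y/m)^(m*t), PV):
  t = 0.5000: CF_t = 3.150000, DF = 0.979912, PV = 3.086722
  t = 1.0000: CF_t = 3.150000, DF = 0.960227, PV = 3.024716
  t = 1.5000: CF_t = 3.150000, DF = 0.940938, PV = 2.963954
  t = 2.0000: CF_t = 3.150000, DF = 0.922036, PV = 2.904414
  t = 2.5000: CF_t = 3.150000, DF = 0.903514, PV = 2.846070
  t = 3.0000: CF_t = 3.150000, DF = 0.885364, PV = 2.788897
  t = 3.5000: CF_t = 3.150000, DF = 0.867579, PV = 2.732873
  t = 4.0000: CF_t = 3.150000, DF = 0.850151, PV = 2.677975
  t = 4.5000: CF_t = 3.150000, DF = 0.833073, PV = 2.624179
  t = 5.0000: CF_t = 103.150000, DF = 0.816338, PV = 84.205245
Price P = sum_t PV_t = 109.855045

Answer: Price = 109.8550


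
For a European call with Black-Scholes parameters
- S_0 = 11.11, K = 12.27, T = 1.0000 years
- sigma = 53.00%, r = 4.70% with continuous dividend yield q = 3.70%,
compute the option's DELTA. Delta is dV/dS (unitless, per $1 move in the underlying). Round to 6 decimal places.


d1 = 0.0964874433; d2 = -0.4335125567
phi(d1) = 0.3970895541; exp(-qT) = 0.9636761353; exp(-rT) = 0.9540873976
N(d1) = 0.5384332769
Delta = exp(-qT) * N(d1) = 0.9636761353 * 0.5384332769 = 0.518875

Answer: Delta = 0.518875


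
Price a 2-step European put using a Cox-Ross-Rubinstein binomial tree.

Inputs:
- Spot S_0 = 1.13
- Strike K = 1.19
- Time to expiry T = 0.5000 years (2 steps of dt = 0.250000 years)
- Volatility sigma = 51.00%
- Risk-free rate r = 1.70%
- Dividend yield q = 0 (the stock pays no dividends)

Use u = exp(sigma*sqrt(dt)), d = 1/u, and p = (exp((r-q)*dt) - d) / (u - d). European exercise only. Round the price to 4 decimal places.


dt = T/N = 0.250000
u = exp(sigma*sqrt(dt)) = 1.290462; d = 1/u = 0.774916
p = (exp((r-q)*dt) - d) / (u - d) = 0.444854
Discount per step: exp(-r*dt) = 0.995759
Stock lattice S(k, i) with i counting down-moves:
  k=0: S(0,0) = 1.1300
  k=1: S(1,0) = 1.4582; S(1,1) = 0.8757
  k=2: S(2,0) = 1.8818; S(2,1) = 1.1300; S(2,2) = 0.6786
Terminal payoffs V(N, i) = max(K - S_T, 0):
  V(2,0) = 0.000000; V(2,1) = 0.060000; V(2,2) = 0.511440
Backward induction: V(k, i) = exp(-r*dt) * [p * V(k+1, i) + (1-p) * V(k+1, i+1)].
  V(1,0) = exp(-r*dt) * [p*0.000000 + (1-p)*0.060000] = 0.033167
  V(1,1) = exp(-r*dt) * [p*0.060000 + (1-p)*0.511440] = 0.309298
  V(0,0) = exp(-r*dt) * [p*0.033167 + (1-p)*0.309298] = 0.185669

Answer: Price = V(0,0) = 0.1857


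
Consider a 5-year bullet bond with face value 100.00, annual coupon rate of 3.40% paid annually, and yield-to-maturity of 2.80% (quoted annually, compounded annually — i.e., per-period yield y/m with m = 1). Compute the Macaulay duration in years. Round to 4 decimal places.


Answer: Macaulay duration = 4.6868 years

Derivation:
Coupon per period c = face * coupon_rate / m = 3.400000
Periods per year m = 1; per-period yield y/m = 0.028000
Number of cashflows N = 5
Cashflows (t years, CF_t, discount factor 1/(1+y/m)^(m*t), PV):
  t = 1.0000: CF_t = 3.400000, DF = 0.972763, PV = 3.307393
  t = 2.0000: CF_t = 3.400000, DF = 0.946267, PV = 3.217308
  t = 3.0000: CF_t = 3.400000, DF = 0.920493, PV = 3.129677
  t = 4.0000: CF_t = 3.400000, DF = 0.895422, PV = 3.044433
  t = 5.0000: CF_t = 103.400000, DF = 0.871033, PV = 90.064774
Price P = sum_t PV_t = 102.763586
Macaulay numerator sum_t t * PV_t:
  t * PV_t at t = 1.0000: 3.307393
  t * PV_t at t = 2.0000: 6.434617
  t * PV_t at t = 3.0000: 9.389032
  t * PV_t at t = 4.0000: 12.177733
  t * PV_t at t = 5.0000: 450.323872
Macaulay duration D = (sum_t t * PV_t) / P = 481.632647 / 102.763586 = 4.686803


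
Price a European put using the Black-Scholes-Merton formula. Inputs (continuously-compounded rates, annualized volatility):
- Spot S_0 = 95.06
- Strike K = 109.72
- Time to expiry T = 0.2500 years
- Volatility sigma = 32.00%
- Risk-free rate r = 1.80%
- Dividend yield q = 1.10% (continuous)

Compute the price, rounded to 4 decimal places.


Answer: Price = 16.1043

Derivation:
d1 = (ln(S/K) + (r - q + 0.5*sigma^2) * T) / (sigma * sqrt(T)) = -0.80545872
d2 = d1 - sigma * sqrt(T) = -0.96545872
exp(-rT) = 0.99551011; exp(-qT) = 0.99725378
P = K * exp(-rT) * N(-d2) - S_0 * exp(-qT) * N(-d1)
N(-d1) = 0.78972249; N(-d2) = 0.83284245
P = 109.7200 * 0.99551011 * 0.83284245 - 95.0600 * 0.99725378 * 0.78972249 = 16.1043


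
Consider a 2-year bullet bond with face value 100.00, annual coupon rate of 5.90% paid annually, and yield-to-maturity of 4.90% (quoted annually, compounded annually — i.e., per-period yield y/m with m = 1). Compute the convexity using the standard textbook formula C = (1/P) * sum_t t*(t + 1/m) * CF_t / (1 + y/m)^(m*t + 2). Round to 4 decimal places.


Answer: Convexity = 5.2518

Derivation:
Coupon per period c = face * coupon_rate / m = 5.900000
Periods per year m = 1; per-period yield y/m = 0.049000
Number of cashflows N = 2
Cashflows (t years, CF_t, discount factor 1/(1+y/m)^(m*t), PV):
  t = 1.0000: CF_t = 5.900000, DF = 0.953289, PV = 5.624404
  t = 2.0000: CF_t = 105.900000, DF = 0.908760, PV = 96.237644
Price P = sum_t PV_t = 101.862048
Convexity numerator sum_t t*(t + 1/m) * CF_t / (1+y/m)^(m*t + 2):
  t = 1.0000: term = 10.222463
  t = 2.0000: term = 524.741313
Convexity = (1/P) * sum = 534.963776 / 101.862048 = 5.251846


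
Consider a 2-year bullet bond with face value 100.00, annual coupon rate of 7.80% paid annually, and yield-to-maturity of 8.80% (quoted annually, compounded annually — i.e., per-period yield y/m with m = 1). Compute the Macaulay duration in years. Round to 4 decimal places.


Answer: Macaulay duration = 1.9270 years

Derivation:
Coupon per period c = face * coupon_rate / m = 7.800000
Periods per year m = 1; per-period yield y/m = 0.088000
Number of cashflows N = 2
Cashflows (t years, CF_t, discount factor 1/(1+y/m)^(m*t), PV):
  t = 1.0000: CF_t = 7.800000, DF = 0.919118, PV = 7.169118
  t = 2.0000: CF_t = 107.800000, DF = 0.844777, PV = 91.066987
Price P = sum_t PV_t = 98.236105
Macaulay numerator sum_t t * PV_t:
  t * PV_t at t = 1.0000: 7.169118
  t * PV_t at t = 2.0000: 182.133975
Macaulay duration D = (sum_t t * PV_t) / P = 189.303093 / 98.236105 = 1.927022


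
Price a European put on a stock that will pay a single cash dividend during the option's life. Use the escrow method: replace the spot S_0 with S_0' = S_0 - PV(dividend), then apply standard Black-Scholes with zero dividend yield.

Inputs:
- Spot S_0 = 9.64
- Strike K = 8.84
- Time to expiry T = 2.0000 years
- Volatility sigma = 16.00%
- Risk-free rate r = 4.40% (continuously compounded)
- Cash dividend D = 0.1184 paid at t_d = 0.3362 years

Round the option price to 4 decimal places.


PV(D) = D * exp(-r * t_d) = 0.1184 * 0.98531608 = 0.11666142
S_0' = S_0 - PV(D) = 9.6400 - 0.11666142 = 9.52333858
d1 = (ln(S_0'/K) + (r + sigma^2/2)*T) / (sigma*sqrt(T)) = 0.83110945
d2 = d1 - sigma*sqrt(T) = 0.60483528
exp(-rT) = 0.91576088
N(-d1) = 0.20295590; N(-d2) = 0.27264422
P = K * exp(-rT) * N(-d2) - S_0' * N(-d1) = 8.8400 * 0.91576088 * 0.27264422 - 9.52333858 * 0.20295590 = 0.2743

Answer: Price = 0.2743


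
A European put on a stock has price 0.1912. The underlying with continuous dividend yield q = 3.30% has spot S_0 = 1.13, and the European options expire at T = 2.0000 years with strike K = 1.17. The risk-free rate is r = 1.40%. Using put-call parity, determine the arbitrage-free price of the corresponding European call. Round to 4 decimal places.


Put-call parity: C - P = S_0 * exp(-qT) - K * exp(-rT).
S_0 * exp(-qT) = 1.1300 * 0.93613086 = 1.05782788
K * exp(-rT) = 1.1700 * 0.97238837 = 1.13769439
C = P + S*exp(-qT) - K*exp(-rT)
C = 0.1912 + 1.05782788 - 1.13769439 = 0.1113

Answer: Call price = 0.1113


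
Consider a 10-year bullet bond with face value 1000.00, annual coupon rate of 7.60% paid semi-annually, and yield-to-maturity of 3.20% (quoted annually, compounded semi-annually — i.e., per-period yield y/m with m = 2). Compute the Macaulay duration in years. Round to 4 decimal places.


Answer: Macaulay duration = 7.6428 years

Derivation:
Coupon per period c = face * coupon_rate / m = 38.000000
Periods per year m = 2; per-period yield y/m = 0.016000
Number of cashflows N = 20
Cashflows (t years, CF_t, discount factor 1/(1+y/m)^(m*t), PV):
  t = 0.5000: CF_t = 38.000000, DF = 0.984252, PV = 37.401575
  t = 1.0000: CF_t = 38.000000, DF = 0.968752, PV = 36.812574
  t = 1.5000: CF_t = 38.000000, DF = 0.953496, PV = 36.232848
  t = 2.0000: CF_t = 38.000000, DF = 0.938480, PV = 35.662252
  t = 2.5000: CF_t = 38.000000, DF = 0.923701, PV = 35.100642
  t = 3.0000: CF_t = 38.000000, DF = 0.909155, PV = 34.547876
  t = 3.5000: CF_t = 38.000000, DF = 0.894837, PV = 34.003815
  t = 4.0000: CF_t = 38.000000, DF = 0.880745, PV = 33.468322
  t = 4.5000: CF_t = 38.000000, DF = 0.866875, PV = 32.941261
  t = 5.0000: CF_t = 38.000000, DF = 0.853224, PV = 32.422501
  t = 5.5000: CF_t = 38.000000, DF = 0.839787, PV = 31.911911
  t = 6.0000: CF_t = 38.000000, DF = 0.826562, PV = 31.409361
  t = 6.5000: CF_t = 38.000000, DF = 0.813545, PV = 30.914725
  t = 7.0000: CF_t = 38.000000, DF = 0.800734, PV = 30.427879
  t = 7.5000: CF_t = 38.000000, DF = 0.788124, PV = 29.948700
  t = 8.0000: CF_t = 38.000000, DF = 0.775712, PV = 29.477067
  t = 8.5000: CF_t = 38.000000, DF = 0.763496, PV = 29.012861
  t = 9.0000: CF_t = 38.000000, DF = 0.751473, PV = 28.555966
  t = 9.5000: CF_t = 38.000000, DF = 0.739639, PV = 28.106266
  t = 10.0000: CF_t = 1038.000000, DF = 0.727991, PV = 755.654364
Price P = sum_t PV_t = 1374.012765
Macaulay numerator sum_t t * PV_t:
  t * PV_t at t = 0.5000: 18.700787
  t * PV_t at t = 1.0000: 36.812574
  t * PV_t at t = 1.5000: 54.349272
  t * PV_t at t = 2.0000: 71.324504
  t * PV_t at t = 2.5000: 87.751604
  t * PV_t at t = 3.0000: 103.643627
  t * PV_t at t = 3.5000: 119.013351
  t * PV_t at t = 4.0000: 133.873286
  t * PV_t at t = 4.5000: 148.235676
  t * PV_t at t = 5.0000: 162.112507
  t * PV_t at t = 5.5000: 175.515509
  t * PV_t at t = 6.0000: 188.456166
  t * PV_t at t = 6.5000: 200.945715
  t * PV_t at t = 7.0000: 212.995155
  t * PV_t at t = 7.5000: 224.615251
  t * PV_t at t = 8.0000: 235.816536
  t * PV_t at t = 8.5000: 246.609321
  t * PV_t at t = 9.0000: 257.003692
  t * PV_t at t = 9.5000: 267.009523
  t * PV_t at t = 10.0000: 7556.543636
Macaulay duration D = (sum_t t * PV_t) / P = 10501.327695 / 1374.012765 = 7.642817


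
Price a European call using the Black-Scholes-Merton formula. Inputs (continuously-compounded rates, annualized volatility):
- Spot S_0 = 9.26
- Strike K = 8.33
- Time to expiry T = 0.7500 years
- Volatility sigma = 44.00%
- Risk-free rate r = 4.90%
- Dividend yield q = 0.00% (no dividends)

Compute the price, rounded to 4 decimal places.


Answer: Price = 2.0107

Derivation:
d1 = (ln(S/K) + (r - q + 0.5*sigma^2) * T) / (sigma * sqrt(T)) = 0.56472885
d2 = d1 - sigma * sqrt(T) = 0.18367767
exp(-rT) = 0.96391708; exp(-qT) = 1.00000000
C = S_0 * exp(-qT) * N(d1) - K * exp(-rT) * N(d2)
N(d1) = 0.71387090; N(d2) = 0.57286684
C = 9.2600 * 1.00000000 * 0.71387090 - 8.3300 * 0.96391708 * 0.57286684 = 2.0107


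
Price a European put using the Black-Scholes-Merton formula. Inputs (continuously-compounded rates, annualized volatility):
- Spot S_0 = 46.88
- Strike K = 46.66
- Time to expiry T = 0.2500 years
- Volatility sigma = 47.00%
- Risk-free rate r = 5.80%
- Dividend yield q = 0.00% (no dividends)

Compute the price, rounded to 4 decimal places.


d1 = (ln(S/K) + (r - q + 0.5*sigma^2) * T) / (sigma * sqrt(T)) = 0.19921863
d2 = d1 - sigma * sqrt(T) = -0.03578137
exp(-rT) = 0.98560462; exp(-qT) = 1.00000000
P = K * exp(-rT) * N(-d2) - S_0 * exp(-qT) * N(-d1)
N(-d1) = 0.42104586; N(-d2) = 0.51427165
P = 46.6600 * 0.98560462 * 0.51427165 - 46.8800 * 1.00000000 * 0.42104586 = 3.9119

Answer: Price = 3.9119
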